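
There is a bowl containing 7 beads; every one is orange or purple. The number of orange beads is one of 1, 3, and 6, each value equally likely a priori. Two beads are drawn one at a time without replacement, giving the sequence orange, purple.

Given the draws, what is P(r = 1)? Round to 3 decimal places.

Compute the likelihood of the observed sequence for each case: P(data | r = 1) = (1/7)(6/6) = 1/7; P(data | r = 3) = (3/7)(4/6) = 2/7; P(data | r = 6) = (6/7)(1/6) = 1/7.
Weighting by the prior gives 1/3 · 1/7 = 1/21, 1/3 · 2/7 = 2/21, 1/3 · 1/7 = 1/21; these sum to 4/21.
Hence P(r = 1 | data) = (1/21) / (4/21) = 1/4.

0.250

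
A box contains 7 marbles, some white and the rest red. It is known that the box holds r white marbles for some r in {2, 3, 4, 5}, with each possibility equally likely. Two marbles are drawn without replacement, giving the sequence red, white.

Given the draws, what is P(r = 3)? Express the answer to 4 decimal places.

0.2727

For each hypothesis, P(data | H) works out to: P(data | r = 2) = (5/7)(2/6) = 5/21; P(data | r = 3) = (4/7)(3/6) = 2/7; P(data | r = 4) = (3/7)(4/6) = 2/7; P(data | r = 5) = (2/7)(5/6) = 5/21.
The prior-weighted likelihoods are 1/4 · 5/21 = 5/84, 1/4 · 2/7 = 1/14, 1/4 · 2/7 = 1/14, 1/4 · 5/21 = 5/84; these sum to 11/42.
Hence P(r = 3 | data) = (1/14) / (11/42) = 3/11.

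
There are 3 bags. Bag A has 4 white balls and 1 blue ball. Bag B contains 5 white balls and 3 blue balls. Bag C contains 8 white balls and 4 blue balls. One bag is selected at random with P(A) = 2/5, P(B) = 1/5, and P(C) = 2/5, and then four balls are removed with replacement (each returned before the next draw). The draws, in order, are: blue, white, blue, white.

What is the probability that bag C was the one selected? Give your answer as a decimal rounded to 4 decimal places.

Compute the likelihood of the observed sequence for each case: P(data | bag A) = (1/5)(4/5)(1/5)(4/5) = 0.0256; P(data | bag B) = (3/8)(5/8)(3/8)(5/8) = 0.054932; P(data | bag C) = (4/12)(8/12)(4/12)(8/12) = 0.049383.
Multiplying each by its prior: 2/5 · 0.0256 = 0.01024, 1/5 · 0.054932 = 0.010986, 2/5 · 0.049383 = 0.019753; summing to 0.040979.
By Bayes' rule, P(bag C | data) = (0.019753) / (0.040979) = 0.48202.

0.4820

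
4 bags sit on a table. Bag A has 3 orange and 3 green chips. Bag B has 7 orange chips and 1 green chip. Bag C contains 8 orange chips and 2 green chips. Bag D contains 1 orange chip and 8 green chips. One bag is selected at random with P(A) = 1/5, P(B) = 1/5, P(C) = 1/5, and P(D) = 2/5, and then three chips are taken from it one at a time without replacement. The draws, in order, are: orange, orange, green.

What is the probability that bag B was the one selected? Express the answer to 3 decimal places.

0.290

Compute the likelihood of the observed sequence for each case: P(data | bag A) = (3/6)(2/5)(3/4) = 3/20; P(data | bag B) = (7/8)(6/7)(1/6) = 1/8; P(data | bag C) = (8/10)(7/9)(2/8) = 7/45; P(data | bag D) = (1/9)(0/8) = 0.
Multiplying each by its prior: 1/5 · 3/20 = 3/100, 1/5 · 1/8 = 1/40, 1/5 · 7/45 = 7/225, 2/5 · 0 = 0; with total 31/360.
Hence P(bag B | data) = (1/40) / (31/360) = 9/31.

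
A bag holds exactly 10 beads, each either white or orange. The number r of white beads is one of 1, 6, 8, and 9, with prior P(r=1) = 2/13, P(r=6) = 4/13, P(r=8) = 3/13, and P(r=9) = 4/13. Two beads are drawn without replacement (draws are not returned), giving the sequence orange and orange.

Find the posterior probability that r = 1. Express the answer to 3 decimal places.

The likelihood of the observed sequence under each hypothesis: P(data | r = 1) = (9/10)(8/9) = 4/5; P(data | r = 6) = (4/10)(3/9) = 2/15; P(data | r = 8) = (2/10)(1/9) = 1/45; P(data | r = 9) = (1/10)(0/9) = 0.
Weighting by the prior gives 2/13 · 4/5 = 8/65, 4/13 · 2/15 = 8/195, 3/13 · 1/45 = 1/195, 4/13 · 0 = 0; with total 11/65.
Therefore the posterior P(r = 1 | data) = (8/65) / (11/65) = 8/11.

0.727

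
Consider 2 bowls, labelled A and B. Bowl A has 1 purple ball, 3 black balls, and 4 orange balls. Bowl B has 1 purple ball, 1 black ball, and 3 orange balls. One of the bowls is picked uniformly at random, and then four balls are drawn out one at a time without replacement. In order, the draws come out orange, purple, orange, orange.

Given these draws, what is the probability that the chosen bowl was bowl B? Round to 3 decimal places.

0.778

For each hypothesis, P(data | H) works out to: P(data | bowl A) = (4/8)(1/7)(3/6)(2/5) = 1/70; P(data | bowl B) = (3/5)(1/4)(2/3)(1/2) = 1/20.
Multiplying each by its prior: 1/2 · 1/70 = 1/140, 1/2 · 1/20 = 1/40; these sum to 9/280.
So P(bowl B | data) = (1/40) / (9/280) = 7/9.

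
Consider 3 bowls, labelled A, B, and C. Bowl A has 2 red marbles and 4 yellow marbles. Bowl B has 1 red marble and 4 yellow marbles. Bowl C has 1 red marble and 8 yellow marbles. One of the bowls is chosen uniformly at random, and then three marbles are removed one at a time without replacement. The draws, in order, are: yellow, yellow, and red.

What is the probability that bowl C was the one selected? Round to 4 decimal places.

Under each hypothesis, the probability of the observed sequence is: P(data | bowl A) = (4/6)(3/5)(2/4) = 1/5; P(data | bowl B) = (4/5)(3/4)(1/3) = 1/5; P(data | bowl C) = (8/9)(7/8)(1/7) = 1/9.
Weighting by the prior gives 1/3 · 1/5 = 1/15, 1/3 · 1/5 = 1/15, 1/3 · 1/9 = 1/27; these sum to 23/135.
Hence P(bowl C | data) = (1/27) / (23/135) = 5/23.

0.2174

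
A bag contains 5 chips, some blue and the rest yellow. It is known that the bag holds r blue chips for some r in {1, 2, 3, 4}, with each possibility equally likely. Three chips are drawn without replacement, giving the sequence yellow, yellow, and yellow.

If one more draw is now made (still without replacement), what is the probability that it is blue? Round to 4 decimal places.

0.6000

Under each hypothesis, the probability of the observed sequence is: P(data | r = 1) = (4/5)(3/4)(2/3) = 2/5; P(data | r = 2) = (3/5)(2/4)(1/3) = 1/10; P(data | r = 3) = (2/5)(1/4)(0/3) = 0; P(data | r = 4) = (1/5)(0/4) = 0.
Multiplying each by its prior: 1/4 · 2/5 = 1/10, 1/4 · 1/10 = 1/40, 1/4 · 0 = 0, 1/4 · 0 = 0; summing to 1/8.
Dividing through by the total gives posterior P(r = 1 | data) = 4/5, P(r = 2 | data) = 1/5, P(r = 3 | data) = 0, P(r = 4 | data) = 0.
So P(blue next | data) = Σ P(blue next | H) P(H | data) = (1/2)(4/5) + (1)(1/5) = 3/5.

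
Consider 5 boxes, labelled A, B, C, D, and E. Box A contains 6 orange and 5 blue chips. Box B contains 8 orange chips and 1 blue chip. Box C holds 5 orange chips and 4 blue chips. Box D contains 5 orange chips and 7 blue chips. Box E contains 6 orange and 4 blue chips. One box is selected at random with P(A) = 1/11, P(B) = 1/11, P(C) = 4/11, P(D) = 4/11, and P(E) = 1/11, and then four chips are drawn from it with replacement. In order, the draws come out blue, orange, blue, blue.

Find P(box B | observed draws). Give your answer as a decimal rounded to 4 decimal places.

The likelihood of the observed sequence under each hypothesis: P(data | box A) = (5/11)(6/11)(5/11)(5/11) = 0.051226; P(data | box B) = (1/9)(8/9)(1/9)(1/9) = 0.0012193; P(data | box C) = (4/9)(5/9)(4/9)(4/9) = 0.048773; P(data | box D) = (7/12)(5/12)(7/12)(7/12) = 0.082706; P(data | box E) = (4/10)(6/10)(4/10)(4/10) = 0.0384.
The prior-weighted likelihoods are 1/11 · 0.051226 = 0.0046569, 1/11 · 0.0012193 = 0.00011085, 4/11 · 0.048773 = 0.017736, 4/11 · 0.082706 = 0.030075, 1/11 · 0.0384 = 0.0034909; these sum to 0.056069.
Hence P(box B | data) = (0.00011085) / (0.056069) = 0.001977.

0.0020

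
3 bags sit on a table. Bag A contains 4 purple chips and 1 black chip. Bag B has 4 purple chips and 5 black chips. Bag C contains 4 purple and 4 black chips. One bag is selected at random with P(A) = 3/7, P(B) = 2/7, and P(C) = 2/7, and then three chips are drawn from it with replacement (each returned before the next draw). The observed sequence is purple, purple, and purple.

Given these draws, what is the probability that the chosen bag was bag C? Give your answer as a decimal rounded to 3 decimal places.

Under each hypothesis, the probability of the observed sequence is: P(data | bag A) = (4/5)(4/5)(4/5) = 0.512; P(data | bag B) = (4/9)(4/9)(4/9) = 0.087791; P(data | bag C) = (4/8)(4/8)(4/8) = 0.125.
The prior-weighted likelihoods are 3/7 · 0.512 = 0.21943, 2/7 · 0.087791 = 0.025083, 2/7 · 0.125 = 0.035714; these sum to 0.28023.
Therefore the posterior P(bag C | data) = (0.035714) / (0.28023) = 0.12745.

0.127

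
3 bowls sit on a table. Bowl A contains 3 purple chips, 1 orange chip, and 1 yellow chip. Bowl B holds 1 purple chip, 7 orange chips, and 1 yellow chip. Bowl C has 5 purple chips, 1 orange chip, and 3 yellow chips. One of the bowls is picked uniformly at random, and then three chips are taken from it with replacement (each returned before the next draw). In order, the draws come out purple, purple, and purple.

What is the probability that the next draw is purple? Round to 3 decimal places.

0.579

Compute the likelihood of the observed sequence for each case: P(data | bowl A) = (3/5)(3/5)(3/5) = 0.216; P(data | bowl B) = (1/9)(1/9)(1/9) = 0.0013717; P(data | bowl C) = (5/9)(5/9)(5/9) = 0.17147.
Multiplying each by its prior: 1/3 · 0.216 = 0.072, 1/3 · 0.0013717 = 0.00045725, 1/3 · 0.17147 = 0.057156; these sum to 0.12961.
Normalising, the posterior is P(bowl A | data) = 0.5555, P(bowl B | data) = 0.0035278, P(bowl C | data) = 0.44097.
The predictive probability is P(purple next | data) = (3/5)(0.5555) + (1/9)(0.0035278) + (5/9)(0.44097) = 0.57868.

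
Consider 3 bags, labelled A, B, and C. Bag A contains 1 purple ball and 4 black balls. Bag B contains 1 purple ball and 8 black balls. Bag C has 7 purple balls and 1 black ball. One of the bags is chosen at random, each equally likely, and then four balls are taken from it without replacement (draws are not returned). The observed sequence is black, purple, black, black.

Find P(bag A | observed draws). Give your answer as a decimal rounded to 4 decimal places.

0.6429

Compute the likelihood of the observed sequence for each case: P(data | bag A) = (4/5)(1/4)(3/3)(2/2) = 1/5; P(data | bag B) = (8/9)(1/8)(7/7)(6/6) = 1/9; P(data | bag C) = (1/8)(7/7)(0/6) = 0.
Multiplying each by its prior: 1/3 · 1/5 = 1/15, 1/3 · 1/9 = 1/27, 1/3 · 0 = 0; these sum to 14/135.
By Bayes' rule, P(bag A | data) = (1/15) / (14/135) = 9/14.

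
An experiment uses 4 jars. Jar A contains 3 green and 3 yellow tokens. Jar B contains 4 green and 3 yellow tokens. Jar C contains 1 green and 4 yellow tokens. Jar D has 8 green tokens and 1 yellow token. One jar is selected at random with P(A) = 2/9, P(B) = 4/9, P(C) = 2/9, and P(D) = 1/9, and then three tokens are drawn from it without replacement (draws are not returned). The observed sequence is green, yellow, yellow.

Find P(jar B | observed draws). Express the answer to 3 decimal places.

The likelihood of the observed sequence under each hypothesis: P(data | jar A) = (3/6)(3/5)(2/4) = 3/20; P(data | jar B) = (4/7)(3/6)(2/5) = 4/35; P(data | jar C) = (1/5)(4/4)(3/3) = 1/5; P(data | jar D) = (8/9)(1/8)(0/7) = 0.
Multiplying each by its prior: 2/9 · 3/20 = 1/30, 4/9 · 4/35 = 16/315, 2/9 · 1/5 = 2/45, 1/9 · 0 = 0; these sum to 9/70.
Therefore the posterior P(jar B | data) = (16/315) / (9/70) = 32/81.

0.395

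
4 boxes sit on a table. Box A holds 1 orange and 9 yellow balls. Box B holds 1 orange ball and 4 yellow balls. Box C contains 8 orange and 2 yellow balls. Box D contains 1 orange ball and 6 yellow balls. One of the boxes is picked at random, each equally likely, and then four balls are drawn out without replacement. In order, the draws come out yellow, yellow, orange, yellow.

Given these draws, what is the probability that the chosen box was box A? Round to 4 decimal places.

0.2258

Under each hypothesis, the probability of the observed sequence is: P(data | box A) = (9/10)(8/9)(1/8)(7/7) = 1/10; P(data | box B) = (4/5)(3/4)(1/3)(2/2) = 1/5; P(data | box C) = (2/10)(1/9)(8/8)(0/7) = 0; P(data | box D) = (6/7)(5/6)(1/5)(4/4) = 1/7.
The prior-weighted likelihoods are 1/4 · 1/10 = 1/40, 1/4 · 1/5 = 1/20, 1/4 · 0 = 0, 1/4 · 1/7 = 1/28; summing to 31/280.
Hence P(box A | data) = (1/40) / (31/280) = 7/31.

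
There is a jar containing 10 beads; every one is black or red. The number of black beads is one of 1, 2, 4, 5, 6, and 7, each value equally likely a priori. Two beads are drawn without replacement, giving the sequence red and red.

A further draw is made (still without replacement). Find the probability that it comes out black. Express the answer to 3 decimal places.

The likelihood of the observed sequence under each hypothesis: P(data | r = 1) = (9/10)(8/9) = 4/5; P(data | r = 2) = (8/10)(7/9) = 28/45; P(data | r = 4) = (6/10)(5/9) = 1/3; P(data | r = 5) = (5/10)(4/9) = 2/9; P(data | r = 6) = (4/10)(3/9) = 2/15; P(data | r = 7) = (3/10)(2/9) = 1/15.
The prior-weighted likelihoods are 1/6 · 4/5 = 2/15, 1/6 · 28/45 = 14/135, 1/6 · 1/3 = 1/18, 1/6 · 2/9 = 1/27, 1/6 · 2/15 = 1/45, 1/6 · 1/15 = 1/90; with total 49/135.
Dividing through by the total gives posterior P(r = 1 | data) = 18/49, P(r = 2 | data) = 2/7, P(r = 4 | data) = 15/98, P(r = 5 | data) = 5/49, P(r = 6 | data) = 3/49, P(r = 7 | data) = 3/98.
The predictive probability is P(black next | data) = (1/8)(18/49) + (1/4)(2/7) + (1/2)(15/98) + (5/8)(5/49) + (3/4)(3/49) + (7/8)(3/98) = 37/112.

0.330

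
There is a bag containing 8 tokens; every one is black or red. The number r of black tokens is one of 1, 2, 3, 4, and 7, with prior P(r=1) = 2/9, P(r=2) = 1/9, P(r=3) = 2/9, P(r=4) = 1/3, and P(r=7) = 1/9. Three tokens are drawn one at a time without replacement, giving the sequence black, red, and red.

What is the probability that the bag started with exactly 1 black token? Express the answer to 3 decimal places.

0.206

For each hypothesis, P(data | H) works out to: P(data | r = 1) = (1/8)(7/7)(6/6) = 1/8; P(data | r = 2) = (2/8)(6/7)(5/6) = 5/28; P(data | r = 3) = (3/8)(5/7)(4/6) = 5/28; P(data | r = 4) = (4/8)(4/7)(3/6) = 1/7; P(data | r = 7) = (7/8)(1/7)(0/6) = 0.
Weighting by the prior gives 2/9 · 1/8 = 1/36, 1/9 · 5/28 = 5/252, 2/9 · 5/28 = 5/126, 1/3 · 1/7 = 1/21, 1/9 · 0 = 0; summing to 17/126.
Therefore the posterior P(r = 1 | data) = (1/36) / (17/126) = 7/34.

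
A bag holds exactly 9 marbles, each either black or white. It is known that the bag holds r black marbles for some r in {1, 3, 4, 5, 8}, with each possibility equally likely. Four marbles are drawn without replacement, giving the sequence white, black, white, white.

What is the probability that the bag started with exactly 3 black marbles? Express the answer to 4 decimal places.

0.3409

Under each hypothesis, the probability of the observed sequence is: P(data | r = 1) = (8/9)(1/8)(7/7)(6/6) = 1/9; P(data | r = 3) = (6/9)(3/8)(5/7)(4/6) = 5/42; P(data | r = 4) = (5/9)(4/8)(4/7)(3/6) = 5/63; P(data | r = 5) = (4/9)(5/8)(3/7)(2/6) = 5/126; P(data | r = 8) = (1/9)(8/8)(0/7) = 0.
Weighting by the prior gives 1/5 · 1/9 = 1/45, 1/5 · 5/42 = 1/42, 1/5 · 5/63 = 1/63, 1/5 · 5/126 = 1/126, 1/5 · 0 = 0; summing to 22/315.
By Bayes' rule, P(r = 3 | data) = (1/42) / (22/315) = 15/44.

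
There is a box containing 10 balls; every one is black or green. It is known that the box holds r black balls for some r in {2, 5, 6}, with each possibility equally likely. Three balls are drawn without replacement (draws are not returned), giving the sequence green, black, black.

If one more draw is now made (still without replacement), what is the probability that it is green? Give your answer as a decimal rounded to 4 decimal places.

Under each hypothesis, the probability of the observed sequence is: P(data | r = 2) = (8/10)(2/9)(1/8) = 1/45; P(data | r = 5) = (5/10)(5/9)(4/8) = 5/36; P(data | r = 6) = (4/10)(6/9)(5/8) = 1/6.
The prior-weighted likelihoods are 1/3 · 1/45 = 1/135, 1/3 · 5/36 = 5/108, 1/3 · 1/6 = 1/18; these sum to 59/540.
Normalising, the posterior is P(r = 2 | data) = 4/59, P(r = 5 | data) = 25/59, P(r = 6 | data) = 30/59.
The predictive probability is P(green next | data) = (1)(4/59) + (4/7)(25/59) + (3/7)(30/59) = 218/413.

0.5278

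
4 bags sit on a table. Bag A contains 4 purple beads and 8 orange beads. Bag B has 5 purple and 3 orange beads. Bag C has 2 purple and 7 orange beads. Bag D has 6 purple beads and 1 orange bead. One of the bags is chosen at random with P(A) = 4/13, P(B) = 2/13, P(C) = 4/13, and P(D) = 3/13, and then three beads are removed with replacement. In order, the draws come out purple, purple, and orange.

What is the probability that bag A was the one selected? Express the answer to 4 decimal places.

Under each hypothesis, the probability of the observed sequence is: P(data | bag A) = (4/12)(4/12)(8/12) = 0.074074; P(data | bag B) = (5/8)(5/8)(3/8) = 0.14648; P(data | bag C) = (2/9)(2/9)(7/9) = 0.038409; P(data | bag D) = (6/7)(6/7)(1/7) = 0.10496.
Weighting by the prior gives 4/13 · 0.074074 = 0.022792, 2/13 · 0.14648 = 0.022536, 4/13 · 0.038409 = 0.011818, 3/13 · 0.10496 = 0.024221; with total 0.081367.
Hence P(bag A | data) = (0.022792) / (0.081367) = 0.28011.

0.2801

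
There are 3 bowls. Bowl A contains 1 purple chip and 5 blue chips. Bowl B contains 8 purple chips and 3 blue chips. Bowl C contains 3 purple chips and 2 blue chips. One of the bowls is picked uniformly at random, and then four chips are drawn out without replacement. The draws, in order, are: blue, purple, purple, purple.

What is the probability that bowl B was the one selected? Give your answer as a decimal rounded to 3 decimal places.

0.560

The likelihood of the observed sequence under each hypothesis: P(data | bowl A) = (5/6)(1/5)(0/4) = 0; P(data | bowl B) = (3/11)(8/10)(7/9)(6/8) = 7/55; P(data | bowl C) = (2/5)(3/4)(2/3)(1/2) = 1/10.
The prior-weighted likelihoods are 1/3 · 0 = 0, 1/3 · 7/55 = 7/165, 1/3 · 1/10 = 1/30; with total 5/66.
So P(bowl B | data) = (7/165) / (5/66) = 14/25.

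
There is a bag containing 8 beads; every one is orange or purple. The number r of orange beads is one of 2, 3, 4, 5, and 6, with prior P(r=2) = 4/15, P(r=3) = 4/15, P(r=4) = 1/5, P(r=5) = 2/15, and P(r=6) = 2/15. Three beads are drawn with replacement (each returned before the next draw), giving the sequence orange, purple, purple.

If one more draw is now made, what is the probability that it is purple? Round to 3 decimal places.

0.594

The likelihood of the observed sequence under each hypothesis: P(data | r = 2) = (2/8)(6/8)(6/8) = 0.14062; P(data | r = 3) = (3/8)(5/8)(5/8) = 0.14648; P(data | r = 4) = (4/8)(4/8)(4/8) = 0.125; P(data | r = 5) = (5/8)(3/8)(3/8) = 0.087891; P(data | r = 6) = (6/8)(2/8)(2/8) = 0.046875.
The prior-weighted likelihoods are 4/15 · 0.14062 = 0.0375, 4/15 · 0.14648 = 0.039062, 1/5 · 0.125 = 0.025, 2/15 · 0.087891 = 0.011719, 2/15 · 0.046875 = 0.00625; these sum to 0.11953.
Dividing through by the total gives posterior P(r = 2 | data) = 0.31373, P(r = 3 | data) = 0.3268, P(r = 4 | data) = 0.20915, P(r = 5 | data) = 0.098039, P(r = 6 | data) = 0.052288.
The predictive probability is P(purple next | data) = (3/4)(0.31373) + (5/8)(0.3268) + (1/2)(0.20915) + (3/8)(0.098039) + (1/4)(0.052288) = 0.59395.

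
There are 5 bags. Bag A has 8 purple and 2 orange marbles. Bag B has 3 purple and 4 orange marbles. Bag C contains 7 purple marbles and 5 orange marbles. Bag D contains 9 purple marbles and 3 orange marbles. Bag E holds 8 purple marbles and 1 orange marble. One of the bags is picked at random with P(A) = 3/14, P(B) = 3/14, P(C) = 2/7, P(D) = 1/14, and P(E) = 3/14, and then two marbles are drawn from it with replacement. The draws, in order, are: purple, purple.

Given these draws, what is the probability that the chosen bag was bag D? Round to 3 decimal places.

0.083

Under each hypothesis, the probability of the observed sequence is: P(data | bag A) = (8/10)(8/10) = 0.64; P(data | bag B) = (3/7)(3/7) = 0.18367; P(data | bag C) = (7/12)(7/12) = 0.34028; P(data | bag D) = (9/12)(9/12) = 0.5625; P(data | bag E) = (8/9)(8/9) = 0.79012.
The prior-weighted likelihoods are 3/14 · 0.64 = 0.13714, 3/14 · 0.18367 = 0.039359, 2/7 · 0.34028 = 0.097222, 1/14 · 0.5625 = 0.040179, 3/14 · 0.79012 = 0.16931; these sum to 0.48321.
Therefore the posterior P(bag D | data) = (0.040179) / (0.48321) = 0.083149.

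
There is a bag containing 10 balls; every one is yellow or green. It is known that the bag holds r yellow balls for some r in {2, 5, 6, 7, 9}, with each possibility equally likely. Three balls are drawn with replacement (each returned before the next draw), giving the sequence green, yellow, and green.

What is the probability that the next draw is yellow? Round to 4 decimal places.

The likelihood of the observed sequence under each hypothesis: P(data | r = 2) = (8/10)(2/10)(8/10) = 0.128; P(data | r = 5) = (5/10)(5/10)(5/10) = 0.125; P(data | r = 6) = (4/10)(6/10)(4/10) = 0.096; P(data | r = 7) = (3/10)(7/10)(3/10) = 0.063; P(data | r = 9) = (1/10)(9/10)(1/10) = 0.009.
Weighting by the prior gives 1/5 · 0.128 = 0.0256, 1/5 · 0.125 = 0.025, 1/5 · 0.096 = 0.0192, 1/5 · 0.063 = 0.0126, 1/5 · 0.009 = 0.0018; summing to 0.0842.
The posterior is then P(r = 2 | data) = 0.30404, P(r = 5 | data) = 0.29691, P(r = 6 | data) = 0.22803, P(r = 7 | data) = 0.14964, P(r = 9 | data) = 0.021378.
So P(yellow next | data) = Σ P(yellow next | H) P(H | data) = (1/5)(0.30404) + (1/2)(0.29691) + (3/5)(0.22803) + (7/10)(0.14964) + (9/10)(0.021378) = 0.47007.

0.4701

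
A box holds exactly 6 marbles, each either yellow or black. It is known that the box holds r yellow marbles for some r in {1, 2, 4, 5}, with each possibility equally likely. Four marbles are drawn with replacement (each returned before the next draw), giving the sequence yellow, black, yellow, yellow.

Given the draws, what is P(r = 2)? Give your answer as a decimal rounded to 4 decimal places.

0.1103

Compute the likelihood of the observed sequence for each case: P(data | r = 1) = (1/6)(5/6)(1/6)(1/6) = 0.003858; P(data | r = 2) = (2/6)(4/6)(2/6)(2/6) = 0.024691; P(data | r = 4) = (4/6)(2/6)(4/6)(4/6) = 0.098765; P(data | r = 5) = (5/6)(1/6)(5/6)(5/6) = 0.096451.
Weighting by the prior gives 1/4 · 0.003858 = 0.00096451, 1/4 · 0.024691 = 0.0061728, 1/4 · 0.098765 = 0.024691, 1/4 · 0.096451 = 0.024113; summing to 0.055941.
So P(r = 2 | data) = (0.0061728) / (0.055941) = 0.11034.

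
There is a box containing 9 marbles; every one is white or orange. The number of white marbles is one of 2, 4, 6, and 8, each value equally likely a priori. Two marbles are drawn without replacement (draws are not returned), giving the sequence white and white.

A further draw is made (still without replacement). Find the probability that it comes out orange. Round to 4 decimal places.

0.3143

The likelihood of the observed sequence under each hypothesis: P(data | r = 2) = (2/9)(1/8) = 1/36; P(data | r = 4) = (4/9)(3/8) = 1/6; P(data | r = 6) = (6/9)(5/8) = 5/12; P(data | r = 8) = (8/9)(7/8) = 7/9.
Weighting by the prior gives 1/4 · 1/36 = 1/144, 1/4 · 1/6 = 1/24, 1/4 · 5/12 = 5/48, 1/4 · 7/9 = 7/36; summing to 25/72.
The posterior is then P(r = 2 | data) = 1/50, P(r = 4 | data) = 3/25, P(r = 6 | data) = 3/10, P(r = 8 | data) = 14/25.
The predictive probability is P(orange next | data) = (1)(1/50) + (5/7)(3/25) + (3/7)(3/10) + (1/7)(14/25) = 11/35.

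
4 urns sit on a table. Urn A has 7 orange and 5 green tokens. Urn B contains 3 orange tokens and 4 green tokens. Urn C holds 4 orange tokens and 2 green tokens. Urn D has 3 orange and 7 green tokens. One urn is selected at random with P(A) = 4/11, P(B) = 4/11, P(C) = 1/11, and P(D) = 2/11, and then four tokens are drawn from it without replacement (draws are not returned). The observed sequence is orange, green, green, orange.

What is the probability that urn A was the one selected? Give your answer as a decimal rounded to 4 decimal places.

0.3569

Under each hypothesis, the probability of the observed sequence is: P(data | urn A) = (7/12)(5/11)(4/10)(6/9) = 0.070707; P(data | urn B) = (3/7)(4/6)(3/5)(2/4) = 0.085714; P(data | urn C) = (4/6)(2/5)(1/4)(3/3) = 0.066667; P(data | urn D) = (3/10)(7/9)(6/8)(2/7) = 0.05.
Multiplying each by its prior: 4/11 · 0.070707 = 0.025712, 4/11 · 0.085714 = 0.031169, 1/11 · 0.066667 = 0.0060606, 2/11 · 0.05 = 0.0090909; these sum to 0.072032.
Therefore the posterior P(urn A | data) = (0.025712) / (0.072032) = 0.35695.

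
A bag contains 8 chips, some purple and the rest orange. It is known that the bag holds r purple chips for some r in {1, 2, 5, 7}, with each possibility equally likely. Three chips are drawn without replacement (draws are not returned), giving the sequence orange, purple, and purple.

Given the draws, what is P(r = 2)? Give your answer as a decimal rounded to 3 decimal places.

For each hypothesis, P(data | H) works out to: P(data | r = 1) = (7/8)(1/7)(0/6) = 0; P(data | r = 2) = (6/8)(2/7)(1/6) = 1/28; P(data | r = 5) = (3/8)(5/7)(4/6) = 5/28; P(data | r = 7) = (1/8)(7/7)(6/6) = 1/8.
Weighting by the prior gives 1/4 · 0 = 0, 1/4 · 1/28 = 1/112, 1/4 · 5/28 = 5/112, 1/4 · 1/8 = 1/32; these sum to 19/224.
By Bayes' rule, P(r = 2 | data) = (1/112) / (19/224) = 2/19.

0.105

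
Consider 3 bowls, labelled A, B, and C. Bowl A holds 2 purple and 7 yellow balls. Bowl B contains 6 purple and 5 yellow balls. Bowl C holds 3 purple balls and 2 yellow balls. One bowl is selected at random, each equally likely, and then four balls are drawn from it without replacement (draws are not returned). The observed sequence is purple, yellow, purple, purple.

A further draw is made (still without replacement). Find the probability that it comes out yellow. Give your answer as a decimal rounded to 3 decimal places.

The likelihood of the observed sequence under each hypothesis: P(data | bowl A) = (2/9)(7/8)(1/7)(0/6) = 0; P(data | bowl B) = (6/11)(5/10)(5/9)(4/8) = 5/66; P(data | bowl C) = (3/5)(2/4)(2/3)(1/2) = 1/10.
Multiplying each by its prior: 1/3 · 0 = 0, 1/3 · 5/66 = 5/198, 1/3 · 1/10 = 1/30; these sum to 29/495.
Normalising, the posterior is P(bowl A | data) = 0, P(bowl B | data) = 25/58, P(bowl C | data) = 33/58.
So P(yellow next | data) = Σ P(yellow next | H) P(H | data) = (4/7)(25/58) + (1)(33/58) = 331/406.

0.815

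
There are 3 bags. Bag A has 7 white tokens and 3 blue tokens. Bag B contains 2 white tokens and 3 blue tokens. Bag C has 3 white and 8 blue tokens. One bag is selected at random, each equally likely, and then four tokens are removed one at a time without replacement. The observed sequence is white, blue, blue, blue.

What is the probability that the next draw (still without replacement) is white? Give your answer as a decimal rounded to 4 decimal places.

0.6141

The likelihood of the observed sequence under each hypothesis: P(data | bag A) = (7/10)(3/9)(2/8)(1/7) = 0.0083333; P(data | bag B) = (2/5)(3/4)(2/3)(1/2) = 0.1; P(data | bag C) = (3/11)(8/10)(7/9)(6/8) = 0.12727.
Weighting by the prior gives 1/3 · 0.0083333 = 0.0027778, 1/3 · 0.1 = 0.033333, 1/3 · 0.12727 = 0.042424; summing to 0.078535.
Normalising, the posterior is P(bag A | data) = 0.03537, P(bag B | data) = 0.42444, P(bag C | data) = 0.54019.
Averaging over the posterior, P(white next | data) = (1)(0.03537) + (1)(0.42444) + (2/7)(0.54019) = 0.61415.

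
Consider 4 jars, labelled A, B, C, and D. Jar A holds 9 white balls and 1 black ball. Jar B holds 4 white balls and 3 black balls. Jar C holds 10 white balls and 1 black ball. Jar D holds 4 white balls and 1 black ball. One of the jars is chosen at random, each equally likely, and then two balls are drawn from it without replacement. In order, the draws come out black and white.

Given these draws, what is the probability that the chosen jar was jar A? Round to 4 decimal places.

0.1478

Compute the likelihood of the observed sequence for each case: P(data | jar A) = (1/10)(9/9) = 0.1; P(data | jar B) = (3/7)(4/6) = 0.28571; P(data | jar C) = (1/11)(10/10) = 0.090909; P(data | jar D) = (1/5)(4/4) = 0.2.
Multiplying each by its prior: 1/4 · 0.1 = 0.025, 1/4 · 0.28571 = 0.071429, 1/4 · 0.090909 = 0.022727, 1/4 · 0.2 = 0.05; these sum to 0.16916.
Hence P(jar A | data) = (0.025) / (0.16916) = 0.14779.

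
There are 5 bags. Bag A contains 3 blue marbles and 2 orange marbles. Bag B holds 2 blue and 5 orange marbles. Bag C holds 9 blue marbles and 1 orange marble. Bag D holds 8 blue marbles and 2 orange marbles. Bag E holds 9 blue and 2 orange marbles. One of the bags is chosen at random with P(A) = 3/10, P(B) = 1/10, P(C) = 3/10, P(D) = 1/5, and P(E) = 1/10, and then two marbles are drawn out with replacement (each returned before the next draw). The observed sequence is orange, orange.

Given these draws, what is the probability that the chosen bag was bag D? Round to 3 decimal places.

Under each hypothesis, the probability of the observed sequence is: P(data | bag A) = (2/5)(2/5) = 0.16; P(data | bag B) = (5/7)(5/7) = 0.5102; P(data | bag C) = (1/10)(1/10) = 0.01; P(data | bag D) = (2/10)(2/10) = 0.04; P(data | bag E) = (2/11)(2/11) = 0.033058.
The prior-weighted likelihoods are 3/10 · 0.16 = 0.048, 1/10 · 0.5102 = 0.05102, 3/10 · 0.01 = 0.003, 1/5 · 0.04 = 0.008, 1/10 · 0.033058 = 0.0033058; with total 0.11333.
So P(bag D | data) = (0.008) / (0.11333) = 0.070593.

0.071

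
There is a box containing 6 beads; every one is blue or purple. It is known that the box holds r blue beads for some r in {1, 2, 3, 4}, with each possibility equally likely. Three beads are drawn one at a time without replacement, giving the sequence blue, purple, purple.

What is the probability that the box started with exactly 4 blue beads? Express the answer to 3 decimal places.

0.114

The likelihood of the observed sequence under each hypothesis: P(data | r = 1) = (1/6)(5/5)(4/4) = 1/6; P(data | r = 2) = (2/6)(4/5)(3/4) = 1/5; P(data | r = 3) = (3/6)(3/5)(2/4) = 3/20; P(data | r = 4) = (4/6)(2/5)(1/4) = 1/15.
The prior-weighted likelihoods are 1/4 · 1/6 = 1/24, 1/4 · 1/5 = 1/20, 1/4 · 3/20 = 3/80, 1/4 · 1/15 = 1/60; with total 7/48.
Therefore the posterior P(r = 4 | data) = (1/60) / (7/48) = 4/35.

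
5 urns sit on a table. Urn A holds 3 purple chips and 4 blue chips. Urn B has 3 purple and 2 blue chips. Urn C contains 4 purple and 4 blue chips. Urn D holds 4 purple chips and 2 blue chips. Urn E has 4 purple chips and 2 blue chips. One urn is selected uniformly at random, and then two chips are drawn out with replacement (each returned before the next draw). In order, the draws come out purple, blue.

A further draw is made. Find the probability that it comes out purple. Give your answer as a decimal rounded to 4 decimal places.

Compute the likelihood of the observed sequence for each case: P(data | urn A) = (3/7)(4/7) = 0.2449; P(data | urn B) = (3/5)(2/5) = 0.24; P(data | urn C) = (4/8)(4/8) = 0.25; P(data | urn D) = (4/6)(2/6) = 0.22222; P(data | urn E) = (4/6)(2/6) = 0.22222.
Multiplying each by its prior: 1/5 · 0.2449 = 0.04898, 1/5 · 0.24 = 0.048, 1/5 · 0.25 = 0.05, 1/5 · 0.22222 = 0.044444, 1/5 · 0.22222 = 0.044444; these sum to 0.23587.
Normalising, the posterior is P(urn A | data) = 0.20766, P(urn B | data) = 0.2035, P(urn C | data) = 0.21198, P(urn D | data) = 0.18843, P(urn E | data) = 0.18843.
Averaging over the posterior, P(purple next | data) = (3/7)(0.20766) + (3/5)(0.2035) + (1/2)(0.21198) + (2/3)(0.18843) + (2/3)(0.18843) = 0.56833.

0.5683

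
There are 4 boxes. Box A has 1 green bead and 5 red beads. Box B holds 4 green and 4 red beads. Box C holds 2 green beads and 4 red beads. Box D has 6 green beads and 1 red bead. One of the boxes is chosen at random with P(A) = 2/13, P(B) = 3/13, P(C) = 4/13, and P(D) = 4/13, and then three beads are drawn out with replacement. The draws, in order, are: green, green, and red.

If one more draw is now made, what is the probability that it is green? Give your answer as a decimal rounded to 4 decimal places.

For each hypothesis, P(data | H) works out to: P(data | box A) = (1/6)(1/6)(5/6) = 0.023148; P(data | box B) = (4/8)(4/8)(4/8) = 0.125; P(data | box C) = (2/6)(2/6)(4/6) = 0.074074; P(data | box D) = (6/7)(6/7)(1/7) = 0.10496.
Weighting by the prior gives 2/13 · 0.023148 = 0.0035613, 3/13 · 0.125 = 0.028846, 4/13 · 0.074074 = 0.022792, 4/13 · 0.10496 = 0.032294; these sum to 0.087494.
Dividing through by the total gives posterior P(box A | data) = 0.040703, P(box B | data) = 0.32969, P(box C | data) = 0.2605, P(box D | data) = 0.3691.
So P(green next | data) = Σ P(green next | H) P(H | data) = (1/6)(0.040703) + (1/2)(0.32969) + (1/3)(0.2605) + (6/7)(0.3691) = 0.57484.

0.5748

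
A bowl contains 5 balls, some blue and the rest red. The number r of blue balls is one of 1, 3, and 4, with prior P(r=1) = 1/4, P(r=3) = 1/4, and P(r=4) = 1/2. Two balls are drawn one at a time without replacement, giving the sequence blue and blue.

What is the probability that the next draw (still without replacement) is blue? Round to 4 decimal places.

Compute the likelihood of the observed sequence for each case: P(data | r = 1) = (1/5)(0/4) = 0; P(data | r = 3) = (3/5)(2/4) = 3/10; P(data | r = 4) = (4/5)(3/4) = 3/5.
Multiplying each by its prior: 1/4 · 0 = 0, 1/4 · 3/10 = 3/40, 1/2 · 3/5 = 3/10; summing to 3/8.
The posterior is then P(r = 1 | data) = 0, P(r = 3 | data) = 1/5, P(r = 4 | data) = 4/5.
The predictive probability is P(blue next | data) = (1/3)(1/5) + (2/3)(4/5) = 3/5.

0.6000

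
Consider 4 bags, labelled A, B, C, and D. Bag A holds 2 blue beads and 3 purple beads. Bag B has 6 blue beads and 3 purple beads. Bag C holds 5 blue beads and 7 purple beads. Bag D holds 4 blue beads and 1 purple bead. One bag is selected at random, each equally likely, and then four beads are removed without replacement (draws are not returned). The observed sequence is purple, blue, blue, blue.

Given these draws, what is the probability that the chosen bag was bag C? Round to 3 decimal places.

Compute the likelihood of the observed sequence for each case: P(data | bag A) = (3/5)(2/4)(1/3)(0/2) = 0; P(data | bag B) = (3/9)(6/8)(5/7)(4/6) = 0.11905; P(data | bag C) = (7/12)(5/11)(4/10)(3/9) = 0.035354; P(data | bag D) = (1/5)(4/4)(3/3)(2/2) = 0.2.
The prior-weighted likelihoods are 1/4 · 0 = 0, 1/4 · 0.11905 = 0.029762, 1/4 · 0.035354 = 0.0088384, 1/4 · 0.2 = 0.05; summing to 0.0886.
By Bayes' rule, P(bag C | data) = (0.0088384) / (0.0886) = 0.099756.

0.100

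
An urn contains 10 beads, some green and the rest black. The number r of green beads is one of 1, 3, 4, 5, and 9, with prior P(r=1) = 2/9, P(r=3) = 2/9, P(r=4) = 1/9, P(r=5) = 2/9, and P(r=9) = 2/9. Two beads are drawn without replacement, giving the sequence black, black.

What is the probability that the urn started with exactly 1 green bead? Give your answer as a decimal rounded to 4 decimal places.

0.4832

Under each hypothesis, the probability of the observed sequence is: P(data | r = 1) = (9/10)(8/9) = 4/5; P(data | r = 3) = (7/10)(6/9) = 7/15; P(data | r = 4) = (6/10)(5/9) = 1/3; P(data | r = 5) = (5/10)(4/9) = 2/9; P(data | r = 9) = (1/10)(0/9) = 0.
The prior-weighted likelihoods are 2/9 · 4/5 = 8/45, 2/9 · 7/15 = 14/135, 1/9 · 1/3 = 1/27, 2/9 · 2/9 = 4/81, 2/9 · 0 = 0; summing to 149/405.
Hence P(r = 1 | data) = (8/45) / (149/405) = 72/149.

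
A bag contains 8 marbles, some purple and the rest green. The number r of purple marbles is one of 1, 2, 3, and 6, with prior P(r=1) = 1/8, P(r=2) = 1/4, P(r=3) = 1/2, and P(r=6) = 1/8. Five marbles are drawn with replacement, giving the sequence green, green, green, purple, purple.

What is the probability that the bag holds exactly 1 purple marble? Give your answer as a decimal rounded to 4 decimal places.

The likelihood of the observed sequence under each hypothesis: P(data | r = 1) = (7/8)(7/8)(7/8)(1/8)(1/8) = 0.010468; P(data | r = 2) = (6/8)(6/8)(6/8)(2/8)(2/8) = 0.026367; P(data | r = 3) = (5/8)(5/8)(5/8)(3/8)(3/8) = 0.034332; P(data | r = 6) = (2/8)(2/8)(2/8)(6/8)(6/8) = 0.0087891.
The prior-weighted likelihoods are 1/8 · 0.010468 = 0.0013084, 1/4 · 0.026367 = 0.0065918, 1/2 · 0.034332 = 0.017166, 1/8 · 0.0087891 = 0.0010986; these sum to 0.026165.
So P(r = 1 | data) = (0.0013084) / (0.026165) = 0.050007.

0.0500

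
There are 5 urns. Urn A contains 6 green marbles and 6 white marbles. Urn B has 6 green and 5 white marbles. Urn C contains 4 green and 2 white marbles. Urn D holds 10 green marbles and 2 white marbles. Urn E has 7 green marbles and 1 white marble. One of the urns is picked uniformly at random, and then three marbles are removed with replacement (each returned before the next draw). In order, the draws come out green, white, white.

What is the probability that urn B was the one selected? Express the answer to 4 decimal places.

For each hypothesis, P(data | H) works out to: P(data | urn A) = (6/12)(6/12)(6/12) = 0.125; P(data | urn B) = (6/11)(5/11)(5/11) = 0.1127; P(data | urn C) = (4/6)(2/6)(2/6) = 0.074074; P(data | urn D) = (10/12)(2/12)(2/12) = 0.023148; P(data | urn E) = (7/8)(1/8)(1/8) = 0.013672.
Multiplying each by its prior: 1/5 · 0.125 = 0.025, 1/5 · 0.1127 = 0.022539, 1/5 · 0.074074 = 0.014815, 1/5 · 0.023148 = 0.0046296, 1/5 · 0.013672 = 0.0027344; these sum to 0.069718.
So P(urn B | data) = (0.022539) / (0.069718) = 0.32329.

0.3233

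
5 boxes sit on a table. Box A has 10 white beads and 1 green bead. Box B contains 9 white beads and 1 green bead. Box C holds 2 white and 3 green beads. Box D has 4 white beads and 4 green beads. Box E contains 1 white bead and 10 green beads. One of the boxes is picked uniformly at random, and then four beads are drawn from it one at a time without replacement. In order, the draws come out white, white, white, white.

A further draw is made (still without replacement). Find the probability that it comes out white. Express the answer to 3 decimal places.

0.836

Compute the likelihood of the observed sequence for each case: P(data | box A) = (10/11)(9/10)(8/9)(7/8) = 0.63636; P(data | box B) = (9/10)(8/9)(7/8)(6/7) = 0.6; P(data | box C) = (2/5)(1/4)(0/3) = 0; P(data | box D) = (4/8)(3/7)(2/6)(1/5) = 0.014286; P(data | box E) = (1/11)(0/10) = 0.
Weighting by the prior gives 1/5 · 0.63636 = 0.12727, 1/5 · 0.6 = 0.12, 1/5 · 0 = 0, 1/5 · 0.014286 = 0.0028571, 1/5 · 0 = 0; summing to 0.25013.
The posterior is then P(box A | data) = 0.50883, P(box B | data) = 0.47975, P(box C | data) = 0, P(box D | data) = 0.011423, P(box E | data) = 0.
The predictive probability is P(white next | data) = (6/7)(0.50883) + (5/6)(0.47975) + (0)(0.011423) = 0.83593.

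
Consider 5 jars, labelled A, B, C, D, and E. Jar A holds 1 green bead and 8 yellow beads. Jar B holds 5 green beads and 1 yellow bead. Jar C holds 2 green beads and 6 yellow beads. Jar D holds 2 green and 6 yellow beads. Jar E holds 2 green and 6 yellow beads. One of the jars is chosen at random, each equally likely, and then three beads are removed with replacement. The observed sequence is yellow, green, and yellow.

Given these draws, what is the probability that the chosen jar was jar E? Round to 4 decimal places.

The likelihood of the observed sequence under each hypothesis: P(data | jar A) = (8/9)(1/9)(8/9) = 0.087791; P(data | jar B) = (1/6)(5/6)(1/6) = 0.023148; P(data | jar C) = (6/8)(2/8)(6/8) = 0.14062; P(data | jar D) = (6/8)(2/8)(6/8) = 0.14062; P(data | jar E) = (6/8)(2/8)(6/8) = 0.14062.
Weighting by the prior gives 1/5 · 0.087791 = 0.017558, 1/5 · 0.023148 = 0.0046296, 1/5 · 0.14062 = 0.028125, 1/5 · 0.14062 = 0.028125, 1/5 · 0.14062 = 0.028125; with total 0.10656.
So P(jar E | data) = (0.028125) / (0.10656) = 0.26393.

0.2639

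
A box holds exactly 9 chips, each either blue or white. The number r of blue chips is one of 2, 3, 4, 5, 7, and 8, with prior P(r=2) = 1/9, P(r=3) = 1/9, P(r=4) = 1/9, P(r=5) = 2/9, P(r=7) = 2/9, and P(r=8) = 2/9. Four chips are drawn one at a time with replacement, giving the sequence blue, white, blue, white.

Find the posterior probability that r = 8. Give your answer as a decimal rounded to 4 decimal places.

Compute the likelihood of the observed sequence for each case: P(data | r = 2) = (2/9)(7/9)(2/9)(7/9) = 0.029873; P(data | r = 3) = (3/9)(6/9)(3/9)(6/9) = 0.049383; P(data | r = 4) = (4/9)(5/9)(4/9)(5/9) = 0.060966; P(data | r = 5) = (5/9)(4/9)(5/9)(4/9) = 0.060966; P(data | r = 7) = (7/9)(2/9)(7/9)(2/9) = 0.029873; P(data | r = 8) = (8/9)(1/9)(8/9)(1/9) = 0.0097546.
Weighting by the prior gives 1/9 · 0.029873 = 0.0033193, 1/9 · 0.049383 = 0.005487, 1/9 · 0.060966 = 0.006774, 2/9 · 0.060966 = 0.013548, 2/9 · 0.029873 = 0.0066386, 2/9 · 0.0097546 = 0.0021677; with total 0.037935.
Hence P(r = 8 | data) = (0.0021677) / (0.037935) = 0.057143.

0.0571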